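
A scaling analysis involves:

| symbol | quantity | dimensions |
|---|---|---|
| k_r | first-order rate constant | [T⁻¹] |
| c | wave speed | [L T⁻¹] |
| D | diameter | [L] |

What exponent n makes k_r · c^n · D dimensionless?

-1

Balance the L exponent: (1)·n from c, plus (0) + (1) = 1 from the rest, must sum to zero.
n + 1 = 0, so n = -1.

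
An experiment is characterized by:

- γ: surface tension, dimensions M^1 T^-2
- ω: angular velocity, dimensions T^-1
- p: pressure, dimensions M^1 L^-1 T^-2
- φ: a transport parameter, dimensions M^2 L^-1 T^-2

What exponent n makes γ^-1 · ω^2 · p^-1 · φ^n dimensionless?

1

Balance the M exponent: (2)·n from φ, plus −(1) + 2·(0) − (1) = -2 from the rest, must sum to zero.
2n − 2 = 0, so n = 1.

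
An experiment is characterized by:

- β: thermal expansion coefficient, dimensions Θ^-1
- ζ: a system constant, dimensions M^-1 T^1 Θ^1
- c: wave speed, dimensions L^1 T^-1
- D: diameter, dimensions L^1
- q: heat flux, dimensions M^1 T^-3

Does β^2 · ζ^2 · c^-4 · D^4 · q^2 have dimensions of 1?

yes

Sum the exponent of each base dimension across the product:
  M: 2·[β]_M + 2·[ζ]_M − 4·[c]_M + 4·[D]_M + 2·[q]_M = 2·(0) + 2·(-1) − 4·(0) + 4·(0) + 2·(1) = 0
  L: 2·[β]_L + 2·[ζ]_L − 4·[c]_L + 4·[D]_L + 2·[q]_L = 2·(0) + 2·(0) − 4·(1) + 4·(1) + 2·(0) = 0
  T: 2·[β]_T + 2·[ζ]_T − 4·[c]_T + 4·[D]_T + 2·[q]_T = 2·(0) + 2·(1) − 4·(-1) + 4·(0) + 2·(-3) = 0
  Θ: 2·[β]_Θ + 2·[ζ]_Θ − 4·[c]_Θ + 4·[D]_Θ + 2·[q]_Θ = 2·(-1) + 2·(1) − 4·(0) + 4·(0) + 2·(0) = 0
All base exponents vanish — dimensionless.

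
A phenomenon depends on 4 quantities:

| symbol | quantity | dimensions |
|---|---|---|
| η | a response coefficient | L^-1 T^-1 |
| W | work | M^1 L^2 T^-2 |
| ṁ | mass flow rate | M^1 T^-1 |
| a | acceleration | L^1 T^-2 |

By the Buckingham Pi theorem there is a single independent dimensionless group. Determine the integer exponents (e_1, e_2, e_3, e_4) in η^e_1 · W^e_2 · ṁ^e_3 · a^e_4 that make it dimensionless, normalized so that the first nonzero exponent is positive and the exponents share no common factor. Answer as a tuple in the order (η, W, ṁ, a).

(1, 1, -1, -1)

M: e_1·(0) + e_2·(1) + e_3·(1) + e_4·(0) = 0
L: e_1·(-1) + e_2·(2) + e_3·(0) + e_4·(1) = 0
T: e_1·(-1) + e_2·(-2) + e_3·(-1) + e_4·(-2) = 0
Solving this homogeneous linear system for the smallest-integer solution (first nonzero entry positive) gives (1, 1, -1, -1).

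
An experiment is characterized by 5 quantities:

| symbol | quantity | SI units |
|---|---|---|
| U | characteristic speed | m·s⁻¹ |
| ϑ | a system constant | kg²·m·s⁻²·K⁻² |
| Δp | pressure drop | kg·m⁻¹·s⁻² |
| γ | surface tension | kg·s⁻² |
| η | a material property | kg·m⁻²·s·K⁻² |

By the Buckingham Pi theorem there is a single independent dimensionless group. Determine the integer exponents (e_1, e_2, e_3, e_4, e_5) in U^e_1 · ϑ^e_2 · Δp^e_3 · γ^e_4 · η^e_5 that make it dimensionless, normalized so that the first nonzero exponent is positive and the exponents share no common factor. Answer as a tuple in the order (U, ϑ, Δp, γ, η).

M: e_1·(0) + e_2·(2) + e_3·(1) + e_4·(1) + e_5·(1) = 0
L: e_1·(1) + e_2·(1) + e_3·(-1) + e_4·(0) + e_5·(-2) = 0
T: e_1·(-1) + e_2·(-2) + e_3·(-2) + e_4·(-2) + e_5·(1) = 0
Θ: e_1·(0) + e_2·(-2) + e_3·(0) + e_4·(0) + e_5·(-2) = 0
Solving this homogeneous linear system for the smallest-integer solution (first nonzero entry positive) gives (1, -1, -2, 3, 1).

(1, -1, -2, 3, 1)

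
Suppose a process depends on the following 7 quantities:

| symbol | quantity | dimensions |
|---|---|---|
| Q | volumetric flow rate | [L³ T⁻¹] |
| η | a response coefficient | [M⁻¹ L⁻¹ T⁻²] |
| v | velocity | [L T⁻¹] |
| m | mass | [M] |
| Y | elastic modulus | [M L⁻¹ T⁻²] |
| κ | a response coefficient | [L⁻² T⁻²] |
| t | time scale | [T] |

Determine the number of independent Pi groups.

4

There are 7 variables and 3 base dimensions (M, L, T).
The dimension matrix has rank 3.
Independent dimensionless groups: 7 − 3 = 4.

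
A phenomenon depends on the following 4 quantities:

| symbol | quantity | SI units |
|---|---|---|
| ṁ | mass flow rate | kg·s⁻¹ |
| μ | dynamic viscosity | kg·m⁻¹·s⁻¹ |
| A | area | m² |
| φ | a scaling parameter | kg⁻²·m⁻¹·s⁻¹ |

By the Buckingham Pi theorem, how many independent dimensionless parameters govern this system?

There are 4 variables and 3 base dimensions (M, L, T).
The dimension matrix has rank 3.
Independent dimensionless groups: 4 − 3 = 1.

1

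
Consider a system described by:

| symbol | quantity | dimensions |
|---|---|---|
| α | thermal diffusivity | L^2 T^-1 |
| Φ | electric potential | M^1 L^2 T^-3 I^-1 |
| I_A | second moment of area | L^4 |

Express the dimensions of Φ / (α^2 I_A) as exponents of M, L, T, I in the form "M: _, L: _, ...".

Collect each base-dimension exponent across the product:
  M: −2·(0) + (1) − (0) = 1
  L: −2·(2) + (2) − (4) = -6
  T: −2·(-1) + (-3) − (0) = -1
  I: −2·(0) + (-1) − (0) = -1
So the dimensions are [M L⁻⁶ T⁻¹ I⁻¹].

M: 1, L: -6, T: -1, I: -1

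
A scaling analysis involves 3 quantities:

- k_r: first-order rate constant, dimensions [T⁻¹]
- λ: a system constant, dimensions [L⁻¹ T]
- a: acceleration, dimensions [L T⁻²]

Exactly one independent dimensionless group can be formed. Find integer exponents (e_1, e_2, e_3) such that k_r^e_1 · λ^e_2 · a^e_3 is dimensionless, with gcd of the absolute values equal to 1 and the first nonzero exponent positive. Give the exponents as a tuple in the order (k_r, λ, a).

L: e_1·(0) + e_2·(-1) + e_3·(1) = 0
T: e_1·(-1) + e_2·(1) + e_3·(-2) = 0
Solving this homogeneous linear system for the smallest-integer solution (first nonzero entry positive) gives (1, -1, -1).

(1, -1, -1)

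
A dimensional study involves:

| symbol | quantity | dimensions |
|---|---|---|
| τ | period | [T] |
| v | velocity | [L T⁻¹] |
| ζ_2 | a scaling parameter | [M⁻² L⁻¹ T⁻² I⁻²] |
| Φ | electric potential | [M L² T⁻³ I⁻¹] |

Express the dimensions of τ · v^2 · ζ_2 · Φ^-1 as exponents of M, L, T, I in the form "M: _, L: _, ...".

M: -3, L: -1, T: 0, I: -1

Collect each base-dimension exponent across the product:
  M: (0) + 2·(0) + (-2) − (1) = -3
  L: (0) + 2·(1) + (-1) − (2) = -1
  T: (1) + 2·(-1) + (-2) − (-3) = 0
  I: (0) + 2·(0) + (-2) − (-1) = -1
So the dimensions are [M⁻³ L⁻¹ I⁻¹].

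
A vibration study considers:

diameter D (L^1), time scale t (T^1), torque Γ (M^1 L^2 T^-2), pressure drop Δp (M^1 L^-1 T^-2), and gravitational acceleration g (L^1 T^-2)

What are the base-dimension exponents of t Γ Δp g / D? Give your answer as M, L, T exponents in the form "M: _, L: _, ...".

Collect each base-dimension exponent across the product:
  M: −(0) + (0) + (1) + (1) + (0) = 2
  L: −(1) + (0) + (2) + (-1) + (1) = 1
  T: −(0) + (1) + (-2) + (-2) + (-2) = -5
So the dimensions are [M² L T⁻⁵].

M: 2, L: 1, T: -5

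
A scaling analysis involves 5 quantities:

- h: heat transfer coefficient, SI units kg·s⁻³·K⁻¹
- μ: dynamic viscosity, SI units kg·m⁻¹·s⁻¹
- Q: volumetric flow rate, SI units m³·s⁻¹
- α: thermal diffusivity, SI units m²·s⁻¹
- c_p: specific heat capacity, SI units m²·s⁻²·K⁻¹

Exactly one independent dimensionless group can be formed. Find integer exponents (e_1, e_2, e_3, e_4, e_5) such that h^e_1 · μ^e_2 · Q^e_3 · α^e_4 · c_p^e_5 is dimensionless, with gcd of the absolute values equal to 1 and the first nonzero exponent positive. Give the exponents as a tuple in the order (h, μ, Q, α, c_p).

(1, -1, 1, -1, -1)

M: e_1·(1) + e_2·(1) + e_3·(0) + e_4·(0) + e_5·(0) = 0
L: e_1·(0) + e_2·(-1) + e_3·(3) + e_4·(2) + e_5·(2) = 0
T: e_1·(-3) + e_2·(-1) + e_3·(-1) + e_4·(-1) + e_5·(-2) = 0
Θ: e_1·(-1) + e_2·(0) + e_3·(0) + e_4·(0) + e_5·(-1) = 0
Solving this homogeneous linear system for the smallest-integer solution (first nonzero entry positive) gives (1, -1, 1, -1, -1).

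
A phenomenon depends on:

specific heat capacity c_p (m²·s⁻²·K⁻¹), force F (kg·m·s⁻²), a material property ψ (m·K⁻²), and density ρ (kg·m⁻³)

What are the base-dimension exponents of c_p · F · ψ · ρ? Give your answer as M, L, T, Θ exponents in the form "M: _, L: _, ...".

Collect each base-dimension exponent across the product:
  M: (0) + (1) + (0) + (1) = 2
  L: (2) + (1) + (1) + (-3) = 1
  T: (-2) + (-2) + (0) + (0) = -4
  Θ: (-1) + (0) + (-2) + (0) = -3
So the dimensions are [M² L T⁻⁴ Θ⁻³].

M: 2, L: 1, T: -4, Θ: -3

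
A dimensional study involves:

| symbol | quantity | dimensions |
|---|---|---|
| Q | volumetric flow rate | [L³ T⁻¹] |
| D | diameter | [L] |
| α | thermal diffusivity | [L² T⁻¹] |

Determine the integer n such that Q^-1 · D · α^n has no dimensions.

1

Balance the L exponent: (2)·n from α, plus −(3) + (1) = -2 from the rest, must sum to zero.
2n − 2 = 0, so n = 1.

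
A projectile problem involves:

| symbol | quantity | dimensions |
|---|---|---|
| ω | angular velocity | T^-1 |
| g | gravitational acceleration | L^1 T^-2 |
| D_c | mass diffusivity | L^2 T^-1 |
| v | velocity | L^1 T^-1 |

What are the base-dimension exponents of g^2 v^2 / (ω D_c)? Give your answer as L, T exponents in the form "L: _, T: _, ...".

L: 2, T: -4

Collect each base-dimension exponent across the product:
  L: −(0) + 2·(1) − (2) + 2·(1) = 2
  T: −(-1) + 2·(-2) − (-1) + 2·(-1) = -4
So the dimensions are [L² T⁻⁴].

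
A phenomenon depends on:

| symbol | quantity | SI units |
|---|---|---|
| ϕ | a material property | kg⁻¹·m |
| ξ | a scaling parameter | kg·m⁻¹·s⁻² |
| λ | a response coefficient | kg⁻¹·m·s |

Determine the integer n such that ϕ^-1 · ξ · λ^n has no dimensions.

2

Balance the M exponent: (-1)·n from λ, plus −(-1) + (1) = 2 from the rest, must sum to zero.
−n + 2 = 0, so n = 2.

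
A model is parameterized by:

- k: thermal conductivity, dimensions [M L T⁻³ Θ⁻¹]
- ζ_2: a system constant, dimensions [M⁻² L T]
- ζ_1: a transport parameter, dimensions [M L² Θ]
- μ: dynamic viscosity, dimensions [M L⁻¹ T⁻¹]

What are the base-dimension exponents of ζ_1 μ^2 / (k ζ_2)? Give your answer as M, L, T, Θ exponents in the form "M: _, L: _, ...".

M: 4, L: -2, T: 0, Θ: 2

Collect each base-dimension exponent across the product:
  M: −(1) − (-2) + (1) + 2·(1) = 4
  L: −(1) − (1) + (2) + 2·(-1) = -2
  T: −(-3) − (1) + (0) + 2·(-1) = 0
  Θ: −(-1) − (0) + (1) + 2·(0) = 2
So the dimensions are [M⁴ L⁻² Θ²].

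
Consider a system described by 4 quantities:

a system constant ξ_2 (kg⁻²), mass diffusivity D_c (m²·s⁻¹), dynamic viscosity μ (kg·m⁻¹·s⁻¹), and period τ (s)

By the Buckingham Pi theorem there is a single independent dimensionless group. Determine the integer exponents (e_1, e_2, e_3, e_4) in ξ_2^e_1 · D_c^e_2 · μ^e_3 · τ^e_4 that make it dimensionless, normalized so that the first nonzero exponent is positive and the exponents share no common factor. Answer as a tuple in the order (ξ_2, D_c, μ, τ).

M: e_1·(-2) + e_2·(0) + e_3·(1) + e_4·(0) = 0
L: e_1·(0) + e_2·(2) + e_3·(-1) + e_4·(0) = 0
T: e_1·(0) + e_2·(-1) + e_3·(-1) + e_4·(1) = 0
Solving this homogeneous linear system for the smallest-integer solution (first nonzero entry positive) gives (1, 1, 2, 3).

(1, 1, 2, 3)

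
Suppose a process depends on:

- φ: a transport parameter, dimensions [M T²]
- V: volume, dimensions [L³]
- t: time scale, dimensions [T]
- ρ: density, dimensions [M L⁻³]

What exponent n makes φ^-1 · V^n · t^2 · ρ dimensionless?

Balance the L exponent: (3)·n from V, plus −(0) + 2·(0) + (-3) = -3 from the rest, must sum to zero.
3n − 3 = 0, so n = 1.

1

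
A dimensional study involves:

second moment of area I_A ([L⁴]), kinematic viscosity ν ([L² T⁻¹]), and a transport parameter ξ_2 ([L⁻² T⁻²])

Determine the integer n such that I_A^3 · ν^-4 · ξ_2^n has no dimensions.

Balance the L exponent: (-2)·n from ξ_2, plus 3·(4) − 4·(2) = 4 from the rest, must sum to zero.
-2n + 4 = 0, so n = 2.

2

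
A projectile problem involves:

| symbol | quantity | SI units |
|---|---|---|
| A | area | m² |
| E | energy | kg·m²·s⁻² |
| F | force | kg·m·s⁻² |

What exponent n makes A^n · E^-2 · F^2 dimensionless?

Balance the L exponent: (2)·n from A, plus −2·(2) + 2·(1) = -2 from the rest, must sum to zero.
2n − 2 = 0, so n = 1.

1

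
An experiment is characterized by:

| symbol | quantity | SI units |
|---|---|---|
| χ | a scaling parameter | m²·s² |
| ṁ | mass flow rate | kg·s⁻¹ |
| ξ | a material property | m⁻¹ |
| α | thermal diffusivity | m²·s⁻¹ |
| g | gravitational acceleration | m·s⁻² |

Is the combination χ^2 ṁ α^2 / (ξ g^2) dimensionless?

no

Sum the exponent of each base dimension across the product:
  M: 2·[χ]_M + [ṁ]_M − [ξ]_M + 2·[α]_M − 2·[g]_M = 2·(0) + (1) − (0) + 2·(0) − 2·(0) = 1
  L: 2·[χ]_L + [ṁ]_L − [ξ]_L + 2·[α]_L − 2·[g]_L = 2·(2) + (0) − (-1) + 2·(2) − 2·(1) = 7
  T: 2·[χ]_T + [ṁ]_T − [ξ]_T + 2·[α]_T − 2·[g]_T = 2·(2) + (-1) − (0) + 2·(-1) − 2·(-2) = 5
Net dimensions [M L⁷ T⁵] ≠ [1] — not dimensionless.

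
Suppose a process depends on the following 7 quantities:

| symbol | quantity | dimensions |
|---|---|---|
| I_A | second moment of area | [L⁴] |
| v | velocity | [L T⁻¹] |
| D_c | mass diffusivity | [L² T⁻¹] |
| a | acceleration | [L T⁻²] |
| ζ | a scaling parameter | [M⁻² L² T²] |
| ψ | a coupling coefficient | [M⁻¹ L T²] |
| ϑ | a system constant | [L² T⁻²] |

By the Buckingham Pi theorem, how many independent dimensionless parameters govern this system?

There are 7 variables and 3 base dimensions (M, L, T).
The dimension matrix has rank 3.
Independent dimensionless groups: 7 − 3 = 4.

4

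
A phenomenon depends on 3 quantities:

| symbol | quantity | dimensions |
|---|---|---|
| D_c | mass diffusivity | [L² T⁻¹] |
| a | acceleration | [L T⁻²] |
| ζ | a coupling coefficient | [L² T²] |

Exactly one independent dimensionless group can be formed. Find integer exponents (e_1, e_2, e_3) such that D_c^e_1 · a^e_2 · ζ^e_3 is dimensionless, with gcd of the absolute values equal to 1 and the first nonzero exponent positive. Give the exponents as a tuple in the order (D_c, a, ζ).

(2, -2, -1)

L: e_1·(2) + e_2·(1) + e_3·(2) = 0
T: e_1·(-1) + e_2·(-2) + e_3·(2) = 0
Solving this homogeneous linear system for the smallest-integer solution (first nonzero entry positive) gives (2, -2, -1).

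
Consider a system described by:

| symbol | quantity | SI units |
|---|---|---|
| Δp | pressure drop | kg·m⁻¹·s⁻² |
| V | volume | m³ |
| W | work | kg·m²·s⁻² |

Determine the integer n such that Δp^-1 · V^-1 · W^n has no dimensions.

1

Balance the M exponent: (1)·n from W, plus −(1) − (0) = -1 from the rest, must sum to zero.
n − 1 = 0, so n = 1.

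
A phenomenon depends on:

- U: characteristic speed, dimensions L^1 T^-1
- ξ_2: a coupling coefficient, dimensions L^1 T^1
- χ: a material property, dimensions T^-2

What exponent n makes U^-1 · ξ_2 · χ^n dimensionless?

Balance the T exponent: (-2)·n from χ, plus −(-1) + (1) = 2 from the rest, must sum to zero.
-2n + 2 = 0, so n = 1.

1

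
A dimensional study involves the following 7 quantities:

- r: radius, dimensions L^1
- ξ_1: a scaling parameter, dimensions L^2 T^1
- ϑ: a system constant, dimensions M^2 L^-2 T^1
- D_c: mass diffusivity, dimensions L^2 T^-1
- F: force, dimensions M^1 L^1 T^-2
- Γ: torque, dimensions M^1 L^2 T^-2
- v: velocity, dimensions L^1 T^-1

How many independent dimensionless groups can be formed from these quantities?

There are 7 variables and 3 base dimensions (M, L, T).
The dimension matrix has rank 3.
Independent dimensionless groups: 7 − 3 = 4.

4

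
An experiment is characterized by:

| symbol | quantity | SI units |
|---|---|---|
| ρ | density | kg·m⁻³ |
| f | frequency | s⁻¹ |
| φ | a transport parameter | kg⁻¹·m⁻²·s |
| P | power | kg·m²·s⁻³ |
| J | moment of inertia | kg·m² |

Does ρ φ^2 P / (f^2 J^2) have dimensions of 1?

Sum the exponent of each base dimension across the product:
  M: [ρ]_M − 2·[f]_M + 2·[φ]_M + [P]_M − 2·[J]_M = (1) − 2·(0) + 2·(-1) + (1) − 2·(1) = -2
  L: [ρ]_L − 2·[f]_L + 2·[φ]_L + [P]_L − 2·[J]_L = (-3) − 2·(0) + 2·(-2) + (2) − 2·(2) = -9
  T: [ρ]_T − 2·[f]_T + 2·[φ]_T + [P]_T − 2·[J]_T = (0) − 2·(-1) + 2·(1) + (-3) − 2·(0) = 1
Net dimensions [M⁻² L⁻⁹ T] ≠ [1] — not dimensionless.

no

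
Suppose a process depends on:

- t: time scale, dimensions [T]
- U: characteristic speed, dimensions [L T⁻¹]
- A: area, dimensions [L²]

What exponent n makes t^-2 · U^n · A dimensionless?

-2

Balance the L exponent: (1)·n from U, plus −2·(0) + (2) = 2 from the rest, must sum to zero.
n + 2 = 0, so n = -2.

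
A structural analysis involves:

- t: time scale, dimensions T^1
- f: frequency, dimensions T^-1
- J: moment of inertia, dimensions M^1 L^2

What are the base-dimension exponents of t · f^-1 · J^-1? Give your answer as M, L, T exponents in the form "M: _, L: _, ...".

Collect each base-dimension exponent across the product:
  M: (0) − (0) − (1) = -1
  L: (0) − (0) − (2) = -2
  T: (1) − (-1) − (0) = 2
So the dimensions are [M⁻¹ L⁻² T²].

M: -1, L: -2, T: 2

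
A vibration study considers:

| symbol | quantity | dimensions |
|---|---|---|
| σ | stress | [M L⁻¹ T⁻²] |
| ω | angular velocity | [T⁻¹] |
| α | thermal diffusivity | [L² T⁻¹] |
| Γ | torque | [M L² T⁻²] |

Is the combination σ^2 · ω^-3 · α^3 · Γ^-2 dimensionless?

Sum the exponent of each base dimension across the product:
  M: 2·[σ]_M − 3·[ω]_M + 3·[α]_M − 2·[Γ]_M = 2·(1) − 3·(0) + 3·(0) − 2·(1) = 0
  L: 2·[σ]_L − 3·[ω]_L + 3·[α]_L − 2·[Γ]_L = 2·(-1) − 3·(0) + 3·(2) − 2·(2) = 0
  T: 2·[σ]_T − 3·[ω]_T + 3·[α]_T − 2·[Γ]_T = 2·(-2) − 3·(-1) + 3·(-1) − 2·(-2) = 0
All base exponents vanish — dimensionless.

yes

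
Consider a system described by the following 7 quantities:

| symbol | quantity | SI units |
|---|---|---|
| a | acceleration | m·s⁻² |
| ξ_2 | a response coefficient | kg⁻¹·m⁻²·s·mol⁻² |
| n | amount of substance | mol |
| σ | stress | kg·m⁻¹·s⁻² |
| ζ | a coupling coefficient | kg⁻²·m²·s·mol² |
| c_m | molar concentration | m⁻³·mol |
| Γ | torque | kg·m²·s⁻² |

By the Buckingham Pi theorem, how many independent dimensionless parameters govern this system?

3

There are 7 variables and 4 base dimensions (M, L, T, N).
The dimension matrix has rank 4.
Independent dimensionless groups: 7 − 4 = 3.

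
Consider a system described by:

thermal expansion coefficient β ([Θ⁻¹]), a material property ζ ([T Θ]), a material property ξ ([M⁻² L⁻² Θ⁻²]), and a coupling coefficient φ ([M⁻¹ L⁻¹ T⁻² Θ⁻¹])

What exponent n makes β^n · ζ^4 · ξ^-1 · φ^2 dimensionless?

Balance the Θ exponent: (-1)·n from β, plus 4·(1) − (-2) + 2·(-1) = 4 from the rest, must sum to zero.
−n + 4 = 0, so n = 4.

4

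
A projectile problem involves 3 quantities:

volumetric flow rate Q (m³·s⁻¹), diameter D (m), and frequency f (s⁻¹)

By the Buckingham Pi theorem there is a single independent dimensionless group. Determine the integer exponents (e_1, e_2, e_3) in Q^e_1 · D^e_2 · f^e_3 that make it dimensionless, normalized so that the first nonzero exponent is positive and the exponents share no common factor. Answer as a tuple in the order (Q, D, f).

(1, -3, -1)

L: e_1·(3) + e_2·(1) + e_3·(0) = 0
T: e_1·(-1) + e_2·(0) + e_3·(-1) = 0
Solving this homogeneous linear system for the smallest-integer solution (first nonzero entry positive) gives (1, -3, -1).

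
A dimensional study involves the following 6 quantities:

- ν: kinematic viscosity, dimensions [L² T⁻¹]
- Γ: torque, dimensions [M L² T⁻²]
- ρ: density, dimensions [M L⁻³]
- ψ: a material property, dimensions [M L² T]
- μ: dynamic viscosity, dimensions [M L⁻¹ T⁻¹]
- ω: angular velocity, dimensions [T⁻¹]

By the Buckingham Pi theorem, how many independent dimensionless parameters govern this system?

There are 6 variables and 3 base dimensions (M, L, T).
The dimension matrix has rank 3.
Independent dimensionless groups: 6 − 3 = 3.

3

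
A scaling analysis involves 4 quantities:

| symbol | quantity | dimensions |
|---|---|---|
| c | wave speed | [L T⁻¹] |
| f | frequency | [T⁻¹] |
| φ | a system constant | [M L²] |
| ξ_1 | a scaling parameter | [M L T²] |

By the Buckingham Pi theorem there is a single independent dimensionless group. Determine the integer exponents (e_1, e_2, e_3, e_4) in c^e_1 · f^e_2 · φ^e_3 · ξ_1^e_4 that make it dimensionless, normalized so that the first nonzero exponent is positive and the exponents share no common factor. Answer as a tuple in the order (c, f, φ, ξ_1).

(1, 1, -1, 1)

M: e_1·(0) + e_2·(0) + e_3·(1) + e_4·(1) = 0
L: e_1·(1) + e_2·(0) + e_3·(2) + e_4·(1) = 0
T: e_1·(-1) + e_2·(-1) + e_3·(0) + e_4·(2) = 0
Solving this homogeneous linear system for the smallest-integer solution (first nonzero entry positive) gives (1, 1, -1, 1).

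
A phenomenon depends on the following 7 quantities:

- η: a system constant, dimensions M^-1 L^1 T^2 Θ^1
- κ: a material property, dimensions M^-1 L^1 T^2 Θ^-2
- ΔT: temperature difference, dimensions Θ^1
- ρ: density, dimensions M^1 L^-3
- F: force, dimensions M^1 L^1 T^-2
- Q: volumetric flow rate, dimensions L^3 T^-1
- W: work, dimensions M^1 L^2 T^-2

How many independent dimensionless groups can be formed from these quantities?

3

There are 7 variables and 4 base dimensions (M, L, T, Θ).
The dimension matrix has rank 4.
Independent dimensionless groups: 7 − 4 = 3.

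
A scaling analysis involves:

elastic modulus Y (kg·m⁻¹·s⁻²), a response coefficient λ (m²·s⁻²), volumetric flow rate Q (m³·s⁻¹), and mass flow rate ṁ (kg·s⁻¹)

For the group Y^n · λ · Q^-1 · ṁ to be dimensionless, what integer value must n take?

Balance the M exponent: (1)·n from Y, plus (0) − (0) + (1) = 1 from the rest, must sum to zero.
n + 1 = 0, so n = -1.

-1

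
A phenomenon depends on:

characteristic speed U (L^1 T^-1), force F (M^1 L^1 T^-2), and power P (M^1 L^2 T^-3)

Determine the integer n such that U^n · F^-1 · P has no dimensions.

Balance the L exponent: (1)·n from U, plus −(1) + (2) = 1 from the rest, must sum to zero.
n + 1 = 0, so n = -1.

-1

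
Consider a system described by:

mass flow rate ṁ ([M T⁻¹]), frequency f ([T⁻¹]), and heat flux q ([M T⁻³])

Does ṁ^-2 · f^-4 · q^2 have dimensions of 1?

yes

Sum the exponent of each base dimension across the product:
  M: −2·[ṁ]_M − 4·[f]_M + 2·[q]_M = −2·(1) − 4·(0) + 2·(1) = 0
  L: −2·[ṁ]_L − 4·[f]_L + 2·[q]_L = −2·(0) − 4·(0) + 2·(0) = 0
  T: −2·[ṁ]_T − 4·[f]_T + 2·[q]_T = −2·(-1) − 4·(-1) + 2·(-3) = 0
All base exponents vanish — dimensionless.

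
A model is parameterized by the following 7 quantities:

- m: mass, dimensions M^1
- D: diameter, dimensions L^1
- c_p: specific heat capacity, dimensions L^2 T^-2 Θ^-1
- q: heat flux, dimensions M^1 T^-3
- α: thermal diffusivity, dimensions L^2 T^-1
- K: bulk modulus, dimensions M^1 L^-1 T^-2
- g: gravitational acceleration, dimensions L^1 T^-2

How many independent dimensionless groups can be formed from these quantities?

3

There are 7 variables and 4 base dimensions (M, L, T, Θ).
The dimension matrix has rank 4.
Independent dimensionless groups: 7 − 4 = 3.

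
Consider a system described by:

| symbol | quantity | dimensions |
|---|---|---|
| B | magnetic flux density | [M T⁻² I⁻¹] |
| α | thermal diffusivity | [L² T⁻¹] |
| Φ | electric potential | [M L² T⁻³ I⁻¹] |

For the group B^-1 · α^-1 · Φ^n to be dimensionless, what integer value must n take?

1

Balance the M exponent: (1)·n from Φ, plus −(1) − (0) = -1 from the rest, must sum to zero.
n − 1 = 0, so n = 1.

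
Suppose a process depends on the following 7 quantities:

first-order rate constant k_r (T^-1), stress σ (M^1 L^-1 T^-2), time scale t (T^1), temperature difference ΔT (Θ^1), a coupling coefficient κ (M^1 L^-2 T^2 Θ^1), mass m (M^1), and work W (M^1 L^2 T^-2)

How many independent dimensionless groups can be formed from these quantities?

3

There are 7 variables and 4 base dimensions (M, L, T, Θ).
The dimension matrix has rank 4.
Independent dimensionless groups: 7 − 4 = 3.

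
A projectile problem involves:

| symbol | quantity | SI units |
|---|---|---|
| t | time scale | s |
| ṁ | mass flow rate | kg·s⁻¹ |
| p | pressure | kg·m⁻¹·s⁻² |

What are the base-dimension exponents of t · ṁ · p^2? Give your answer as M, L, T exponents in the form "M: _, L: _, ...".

Collect each base-dimension exponent across the product:
  M: (0) + (1) + 2·(1) = 3
  L: (0) + (0) + 2·(-1) = -2
  T: (1) + (-1) + 2·(-2) = -4
So the dimensions are [M³ L⁻² T⁻⁴].

M: 3, L: -2, T: -4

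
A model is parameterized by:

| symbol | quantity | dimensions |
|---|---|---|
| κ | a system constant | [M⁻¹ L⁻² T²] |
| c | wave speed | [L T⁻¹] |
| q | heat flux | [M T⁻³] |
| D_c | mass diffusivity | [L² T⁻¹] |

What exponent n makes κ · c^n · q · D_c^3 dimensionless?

Balance the L exponent: (1)·n from c, plus (-2) + (0) + 3·(2) = 4 from the rest, must sum to zero.
n + 4 = 0, so n = -4.

-4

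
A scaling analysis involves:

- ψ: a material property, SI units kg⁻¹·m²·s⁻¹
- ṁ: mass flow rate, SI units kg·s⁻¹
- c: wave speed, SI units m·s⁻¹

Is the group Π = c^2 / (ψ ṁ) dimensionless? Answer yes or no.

yes

Sum the exponent of each base dimension across the product:
  M: −[ψ]_M − [ṁ]_M + 2·[c]_M = −(-1) − (1) + 2·(0) = 0
  L: −[ψ]_L − [ṁ]_L + 2·[c]_L = −(2) − (0) + 2·(1) = 0
  T: −[ψ]_T − [ṁ]_T + 2·[c]_T = −(-1) − (-1) + 2·(-1) = 0
  I: −[ψ]_I − [ṁ]_I + 2·[c]_I = −(0) − (0) + 2·(0) = 0
All base exponents vanish — dimensionless.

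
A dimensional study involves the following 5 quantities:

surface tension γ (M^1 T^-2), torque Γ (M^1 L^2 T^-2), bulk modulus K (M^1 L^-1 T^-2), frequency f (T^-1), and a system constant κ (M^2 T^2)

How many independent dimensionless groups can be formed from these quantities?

There are 5 variables and 3 base dimensions (M, L, T).
The dimension matrix has rank 3.
Independent dimensionless groups: 5 − 3 = 2.

2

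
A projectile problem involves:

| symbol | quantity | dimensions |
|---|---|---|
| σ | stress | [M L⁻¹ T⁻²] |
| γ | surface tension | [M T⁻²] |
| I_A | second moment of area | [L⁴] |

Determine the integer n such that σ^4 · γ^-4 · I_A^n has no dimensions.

Balance the L exponent: (4)·n from I_A, plus 4·(-1) − 4·(0) = -4 from the rest, must sum to zero.
4n − 4 = 0, so n = 1.

1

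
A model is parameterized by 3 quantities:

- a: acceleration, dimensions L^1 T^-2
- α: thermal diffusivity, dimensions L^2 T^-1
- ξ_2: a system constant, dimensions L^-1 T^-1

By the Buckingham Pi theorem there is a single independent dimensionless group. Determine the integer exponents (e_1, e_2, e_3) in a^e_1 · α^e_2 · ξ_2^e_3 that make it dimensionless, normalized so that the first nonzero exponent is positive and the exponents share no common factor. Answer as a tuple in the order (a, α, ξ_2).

L: e_1·(1) + e_2·(2) + e_3·(-1) = 0
T: e_1·(-2) + e_2·(-1) + e_3·(-1) = 0
Solving this homogeneous linear system for the smallest-integer solution (first nonzero entry positive) gives (1, -1, -1).

(1, -1, -1)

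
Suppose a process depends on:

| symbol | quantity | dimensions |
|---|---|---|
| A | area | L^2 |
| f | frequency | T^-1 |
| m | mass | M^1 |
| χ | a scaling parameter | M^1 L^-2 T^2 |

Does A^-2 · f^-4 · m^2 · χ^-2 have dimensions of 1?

yes

Sum the exponent of each base dimension across the product:
  M: −2·[A]_M − 4·[f]_M + 2·[m]_M − 2·[χ]_M = −2·(0) − 4·(0) + 2·(1) − 2·(1) = 0
  L: −2·[A]_L − 4·[f]_L + 2·[m]_L − 2·[χ]_L = −2·(2) − 4·(0) + 2·(0) − 2·(-2) = 0
  T: −2·[A]_T − 4·[f]_T + 2·[m]_T − 2·[χ]_T = −2·(0) − 4·(-1) + 2·(0) − 2·(2) = 0
All base exponents vanish — dimensionless.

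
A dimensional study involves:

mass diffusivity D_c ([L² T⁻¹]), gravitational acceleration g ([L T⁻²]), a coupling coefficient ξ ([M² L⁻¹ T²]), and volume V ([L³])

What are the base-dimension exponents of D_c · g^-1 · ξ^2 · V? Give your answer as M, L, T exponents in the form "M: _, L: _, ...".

Collect each base-dimension exponent across the product:
  M: (0) − (0) + 2·(2) + (0) = 4
  L: (2) − (1) + 2·(-1) + (3) = 2
  T: (-1) − (-2) + 2·(2) + (0) = 5
So the dimensions are [M⁴ L² T⁵].

M: 4, L: 2, T: 5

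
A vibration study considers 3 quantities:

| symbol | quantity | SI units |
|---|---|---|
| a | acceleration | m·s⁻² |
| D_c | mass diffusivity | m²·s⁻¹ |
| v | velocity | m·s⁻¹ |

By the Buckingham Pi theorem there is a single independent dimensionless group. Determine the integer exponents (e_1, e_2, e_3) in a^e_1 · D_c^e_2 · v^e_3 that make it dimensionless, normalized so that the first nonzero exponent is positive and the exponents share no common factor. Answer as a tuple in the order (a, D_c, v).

L: e_1·(1) + e_2·(2) + e_3·(1) = 0
T: e_1·(-2) + e_2·(-1) + e_3·(-1) = 0
Solving this homogeneous linear system for the smallest-integer solution (first nonzero entry positive) gives (1, 1, -3).

(1, 1, -3)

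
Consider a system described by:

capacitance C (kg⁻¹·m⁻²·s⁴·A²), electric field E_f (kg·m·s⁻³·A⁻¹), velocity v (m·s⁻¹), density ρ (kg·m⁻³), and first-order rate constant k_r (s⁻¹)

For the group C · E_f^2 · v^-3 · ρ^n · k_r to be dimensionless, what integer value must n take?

Balance the M exponent: (1)·n from ρ, plus (-1) + 2·(1) − 3·(0) + (0) = 1 from the rest, must sum to zero.
n + 1 = 0, so n = -1.

-1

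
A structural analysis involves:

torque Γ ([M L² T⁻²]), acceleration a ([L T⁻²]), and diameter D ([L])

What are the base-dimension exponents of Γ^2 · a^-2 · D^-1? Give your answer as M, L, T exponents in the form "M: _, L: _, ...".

M: 2, L: 1, T: 0

Collect each base-dimension exponent across the product:
  M: 2·(1) − 2·(0) − (0) = 2
  L: 2·(2) − 2·(1) − (1) = 1
  T: 2·(-2) − 2·(-2) − (0) = 0
So the dimensions are [M² L].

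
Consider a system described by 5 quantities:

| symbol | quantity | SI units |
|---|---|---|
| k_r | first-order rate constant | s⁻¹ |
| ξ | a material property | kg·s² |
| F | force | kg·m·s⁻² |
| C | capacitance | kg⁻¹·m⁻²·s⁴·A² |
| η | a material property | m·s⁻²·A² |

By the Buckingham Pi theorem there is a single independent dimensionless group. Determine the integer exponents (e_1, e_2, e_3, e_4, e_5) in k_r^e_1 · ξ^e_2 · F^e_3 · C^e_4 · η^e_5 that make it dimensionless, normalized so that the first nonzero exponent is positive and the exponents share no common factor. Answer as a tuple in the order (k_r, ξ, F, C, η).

(4, 2, -3, -1, 1)

M: e_1·(0) + e_2·(1) + e_3·(1) + e_4·(-1) + e_5·(0) = 0
L: e_1·(0) + e_2·(0) + e_3·(1) + e_4·(-2) + e_5·(1) = 0
T: e_1·(-1) + e_2·(2) + e_3·(-2) + e_4·(4) + e_5·(-2) = 0
I: e_1·(0) + e_2·(0) + e_3·(0) + e_4·(2) + e_5·(2) = 0
Solving this homogeneous linear system for the smallest-integer solution (first nonzero entry positive) gives (4, 2, -3, -1, 1).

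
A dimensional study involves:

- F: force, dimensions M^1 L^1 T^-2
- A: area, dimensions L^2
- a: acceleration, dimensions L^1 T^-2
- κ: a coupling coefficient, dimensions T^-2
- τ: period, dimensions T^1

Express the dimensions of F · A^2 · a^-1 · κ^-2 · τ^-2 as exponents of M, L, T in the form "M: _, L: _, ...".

M: 1, L: 4, T: 2

Collect each base-dimension exponent across the product:
  M: (1) + 2·(0) − (0) − 2·(0) − 2·(0) = 1
  L: (1) + 2·(2) − (1) − 2·(0) − 2·(0) = 4
  T: (-2) + 2·(0) − (-2) − 2·(-2) − 2·(1) = 2
So the dimensions are [M L⁴ T²].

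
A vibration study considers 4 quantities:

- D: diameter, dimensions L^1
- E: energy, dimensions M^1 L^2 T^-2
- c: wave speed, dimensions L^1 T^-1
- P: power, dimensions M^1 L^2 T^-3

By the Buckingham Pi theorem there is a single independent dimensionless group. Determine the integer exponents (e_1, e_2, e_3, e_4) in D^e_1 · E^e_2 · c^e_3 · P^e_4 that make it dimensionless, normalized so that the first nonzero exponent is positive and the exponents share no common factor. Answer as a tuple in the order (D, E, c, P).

M: e_1·(0) + e_2·(1) + e_3·(0) + e_4·(1) = 0
L: e_1·(1) + e_2·(2) + e_3·(1) + e_4·(2) = 0
T: e_1·(0) + e_2·(-2) + e_3·(-1) + e_4·(-3) = 0
Solving this homogeneous linear system for the smallest-integer solution (first nonzero entry positive) gives (1, -1, -1, 1).

(1, -1, -1, 1)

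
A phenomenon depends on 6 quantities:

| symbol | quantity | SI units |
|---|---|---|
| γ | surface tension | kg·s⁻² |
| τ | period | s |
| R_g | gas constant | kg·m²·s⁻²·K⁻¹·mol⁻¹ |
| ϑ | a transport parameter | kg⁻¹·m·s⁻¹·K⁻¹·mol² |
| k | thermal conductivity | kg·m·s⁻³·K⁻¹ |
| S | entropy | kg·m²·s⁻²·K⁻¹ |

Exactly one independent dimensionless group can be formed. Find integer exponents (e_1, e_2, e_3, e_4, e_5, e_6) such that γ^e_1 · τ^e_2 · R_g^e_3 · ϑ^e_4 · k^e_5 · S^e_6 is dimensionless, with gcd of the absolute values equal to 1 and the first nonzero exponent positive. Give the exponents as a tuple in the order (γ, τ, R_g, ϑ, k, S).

M: e_1·(1) + e_2·(0) + e_3·(1) + e_4·(-1) + e_5·(1) + e_6·(1) = 0
L: e_1·(0) + e_2·(0) + e_3·(2) + e_4·(1) + e_5·(1) + e_6·(2) = 0
T: e_1·(-2) + e_2·(1) + e_3·(-2) + e_4·(-1) + e_5·(-3) + e_6·(-2) = 0
Θ: e_1·(0) + e_2·(0) + e_3·(-1) + e_4·(-1) + e_5·(-1) + e_6·(-1) = 0
N: e_1·(0) + e_2·(0) + e_3·(-1) + e_4·(2) + e_5·(0) + e_6·(0) = 0
Solving this homogeneous linear system for the smallest-integer solution (first nonzero entry positive) gives (2, 2, 2, 1, -1, -2).

(2, 2, 2, 1, -1, -2)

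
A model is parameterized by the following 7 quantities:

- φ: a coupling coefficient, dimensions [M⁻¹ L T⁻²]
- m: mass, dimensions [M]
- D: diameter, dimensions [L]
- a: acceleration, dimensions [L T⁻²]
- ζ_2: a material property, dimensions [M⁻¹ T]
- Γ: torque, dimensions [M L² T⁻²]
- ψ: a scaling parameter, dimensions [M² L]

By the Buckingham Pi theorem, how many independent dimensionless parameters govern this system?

There are 7 variables and 3 base dimensions (M, L, T).
The dimension matrix has rank 3.
Independent dimensionless groups: 7 − 3 = 4.

4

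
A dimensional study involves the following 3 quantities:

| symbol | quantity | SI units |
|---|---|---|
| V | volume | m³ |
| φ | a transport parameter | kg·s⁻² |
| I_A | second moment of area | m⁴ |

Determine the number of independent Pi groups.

1

There are 3 variables and 3 base dimensions (M, L, T).
The dimension matrix has rank 2 (less than 3: the dimension vectors are linearly dependent).
Independent dimensionless groups: 3 − 2 = 1.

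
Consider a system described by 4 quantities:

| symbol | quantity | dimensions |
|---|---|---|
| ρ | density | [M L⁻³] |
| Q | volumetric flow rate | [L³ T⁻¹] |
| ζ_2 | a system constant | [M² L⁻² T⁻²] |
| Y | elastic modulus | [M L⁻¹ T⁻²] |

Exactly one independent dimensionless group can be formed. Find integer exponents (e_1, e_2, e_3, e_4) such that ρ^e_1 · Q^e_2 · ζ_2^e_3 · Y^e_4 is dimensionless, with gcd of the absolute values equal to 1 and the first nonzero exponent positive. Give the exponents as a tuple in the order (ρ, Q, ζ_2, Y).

(3, 2, -2, 1)

M: e_1·(1) + e_2·(0) + e_3·(2) + e_4·(1) = 0
L: e_1·(-3) + e_2·(3) + e_3·(-2) + e_4·(-1) = 0
T: e_1·(0) + e_2·(-1) + e_3·(-2) + e_4·(-2) = 0
Solving this homogeneous linear system for the smallest-integer solution (first nonzero entry positive) gives (3, 2, -2, 1).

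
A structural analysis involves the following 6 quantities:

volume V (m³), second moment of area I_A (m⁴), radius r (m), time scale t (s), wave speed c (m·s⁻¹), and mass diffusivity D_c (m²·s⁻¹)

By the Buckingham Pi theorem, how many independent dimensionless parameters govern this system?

4

There are 6 variables and 2 base dimensions (L, T).
The dimension matrix has rank 2.
Independent dimensionless groups: 6 − 2 = 4.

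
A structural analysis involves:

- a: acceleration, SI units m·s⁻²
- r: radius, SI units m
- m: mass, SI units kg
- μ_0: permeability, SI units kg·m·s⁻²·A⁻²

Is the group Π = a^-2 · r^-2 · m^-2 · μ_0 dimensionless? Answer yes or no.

Sum the exponent of each base dimension across the product:
  M: −2·[a]_M − 2·[r]_M − 2·[m]_M + [μ_0]_M = −2·(0) − 2·(0) − 2·(1) + (1) = -1
  L: −2·[a]_L − 2·[r]_L − 2·[m]_L + [μ_0]_L = −2·(1) − 2·(1) − 2·(0) + (1) = -3
  T: −2·[a]_T − 2·[r]_T − 2·[m]_T + [μ_0]_T = −2·(-2) − 2·(0) − 2·(0) + (-2) = 2
  I: −2·[a]_I − 2·[r]_I − 2·[m]_I + [μ_0]_I = −2·(0) − 2·(0) − 2·(0) + (-2) = -2
Net dimensions [M⁻¹ L⁻³ T² I⁻²] ≠ [1] — not dimensionless.

no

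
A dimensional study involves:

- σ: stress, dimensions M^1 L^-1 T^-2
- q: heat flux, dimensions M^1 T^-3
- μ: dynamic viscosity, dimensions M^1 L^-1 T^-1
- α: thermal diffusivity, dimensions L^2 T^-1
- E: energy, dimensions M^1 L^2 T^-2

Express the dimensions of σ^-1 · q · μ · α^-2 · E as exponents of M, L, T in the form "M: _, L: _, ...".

M: 2, L: -2, T: -2

Collect each base-dimension exponent across the product:
  M: −(1) + (1) + (1) − 2·(0) + (1) = 2
  L: −(-1) + (0) + (-1) − 2·(2) + (2) = -2
  T: −(-2) + (-3) + (-1) − 2·(-1) + (-2) = -2
So the dimensions are [M² L⁻² T⁻²].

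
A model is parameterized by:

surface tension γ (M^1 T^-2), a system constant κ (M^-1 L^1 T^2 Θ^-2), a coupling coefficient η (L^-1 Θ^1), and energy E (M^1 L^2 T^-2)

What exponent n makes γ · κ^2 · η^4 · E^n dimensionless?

Balance the M exponent: (1)·n from E, plus (1) + 2·(-1) + 4·(0) = -1 from the rest, must sum to zero.
n − 1 = 0, so n = 1.

1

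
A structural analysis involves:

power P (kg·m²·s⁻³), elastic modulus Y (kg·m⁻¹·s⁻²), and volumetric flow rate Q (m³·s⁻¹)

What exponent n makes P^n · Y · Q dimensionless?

Balance the M exponent: (1)·n from P, plus (1) + (0) = 1 from the rest, must sum to zero.
n + 1 = 0, so n = -1.

-1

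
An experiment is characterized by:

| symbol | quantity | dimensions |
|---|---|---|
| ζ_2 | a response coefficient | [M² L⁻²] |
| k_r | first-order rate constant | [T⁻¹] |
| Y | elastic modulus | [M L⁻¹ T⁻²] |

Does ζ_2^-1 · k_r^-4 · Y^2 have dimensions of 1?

yes

Sum the exponent of each base dimension across the product:
  M: −[ζ_2]_M − 4·[k_r]_M + 2·[Y]_M = −(2) − 4·(0) + 2·(1) = 0
  L: −[ζ_2]_L − 4·[k_r]_L + 2·[Y]_L = −(-2) − 4·(0) + 2·(-1) = 0
  T: −[ζ_2]_T − 4·[k_r]_T + 2·[Y]_T = −(0) − 4·(-1) + 2·(-2) = 0
All base exponents vanish — dimensionless.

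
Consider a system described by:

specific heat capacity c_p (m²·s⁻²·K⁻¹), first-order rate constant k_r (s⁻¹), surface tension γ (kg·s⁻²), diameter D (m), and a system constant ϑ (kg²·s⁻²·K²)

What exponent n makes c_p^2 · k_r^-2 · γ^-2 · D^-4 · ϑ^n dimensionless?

Balance the M exponent: (2)·n from ϑ, plus 2·(0) − 2·(0) − 2·(1) − 4·(0) = -2 from the rest, must sum to zero.
2n − 2 = 0, so n = 1.

1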